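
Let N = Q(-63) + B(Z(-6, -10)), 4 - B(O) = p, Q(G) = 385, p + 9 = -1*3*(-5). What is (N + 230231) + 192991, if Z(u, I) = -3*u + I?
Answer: 423605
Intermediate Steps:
p = 6 (p = -9 - 1*3*(-5) = -9 - 3*(-5) = -9 + 15 = 6)
Z(u, I) = I - 3*u
B(O) = -2 (B(O) = 4 - 1*6 = 4 - 6 = -2)
N = 383 (N = 385 - 2 = 383)
(N + 230231) + 192991 = (383 + 230231) + 192991 = 230614 + 192991 = 423605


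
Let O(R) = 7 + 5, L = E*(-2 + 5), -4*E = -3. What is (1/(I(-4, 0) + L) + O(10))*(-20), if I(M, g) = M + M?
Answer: -5440/23 ≈ -236.52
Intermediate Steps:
E = ¾ (E = -¼*(-3) = ¾ ≈ 0.75000)
L = 9/4 (L = 3*(-2 + 5)/4 = (¾)*3 = 9/4 ≈ 2.2500)
O(R) = 12
I(M, g) = 2*M
(1/(I(-4, 0) + L) + O(10))*(-20) = (1/(2*(-4) + 9/4) + 12)*(-20) = (1/(-8 + 9/4) + 12)*(-20) = (1/(-23/4) + 12)*(-20) = (-4/23 + 12)*(-20) = (272/23)*(-20) = -5440/23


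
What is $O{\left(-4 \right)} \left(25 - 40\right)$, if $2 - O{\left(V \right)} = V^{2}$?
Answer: $210$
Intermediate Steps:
$O{\left(V \right)} = 2 - V^{2}$
$O{\left(-4 \right)} \left(25 - 40\right) = \left(2 - \left(-4\right)^{2}\right) \left(25 - 40\right) = \left(2 - 16\right) \left(-15\right) = \left(-14\right) \left(-15\right) = 210$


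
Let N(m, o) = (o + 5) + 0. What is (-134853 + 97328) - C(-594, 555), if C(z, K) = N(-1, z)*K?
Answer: 289370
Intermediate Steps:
N(m, o) = 5 + o (N(m, o) = (5 + o) + 0 = 5 + o)
C(z, K) = K*(5 + z) (C(z, K) = (5 + z)*K = K*(5 + z))
(-134853 + 97328) - C(-594, 555) = (-134853 + 97328) - 555*(5 - 594) = -37525 - 555*(-589) = -37525 - 1*(-326895) = -37525 + 326895 = 289370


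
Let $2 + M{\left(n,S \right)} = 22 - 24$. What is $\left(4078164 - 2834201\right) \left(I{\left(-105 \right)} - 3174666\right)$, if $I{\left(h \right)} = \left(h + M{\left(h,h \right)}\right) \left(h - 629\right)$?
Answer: $-3849642537580$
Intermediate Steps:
$M{\left(n,S \right)} = -4$ ($M{\left(n,S \right)} = -2 + \left(22 - 24\right) = -2 - 2 = -4$)
$I{\left(h \right)} = \left(-629 + h\right) \left(-4 + h\right)$ ($I{\left(h \right)} = \left(h - 4\right) \left(h - 629\right) = \left(-4 + h\right) \left(-629 + h\right) = \left(-629 + h\right) \left(-4 + h\right)$)
$\left(4078164 - 2834201\right) \left(I{\left(-105 \right)} - 3174666\right) = \left(4078164 - 2834201\right) \left(\left(2516 + \left(-105\right)^{2} - -66465\right) - 3174666\right) = 1243963 \left(\left(2516 + 11025 + 66465\right) - 3174666\right) = 1243963 \left(80006 - 3174666\right) = 1243963 \left(-3094660\right) = -3849642537580$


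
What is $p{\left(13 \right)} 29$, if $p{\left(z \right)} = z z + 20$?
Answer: $5481$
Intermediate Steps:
$p{\left(z \right)} = 20 + z^{2}$ ($p{\left(z \right)} = z^{2} + 20 = 20 + z^{2}$)
$p{\left(13 \right)} 29 = \left(20 + 13^{2}\right) 29 = \left(20 + 169\right) 29 = 189 \cdot 29 = 5481$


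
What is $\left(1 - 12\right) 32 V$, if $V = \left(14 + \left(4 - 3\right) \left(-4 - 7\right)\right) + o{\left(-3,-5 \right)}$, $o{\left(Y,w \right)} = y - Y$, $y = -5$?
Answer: $-352$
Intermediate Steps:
$o{\left(Y,w \right)} = -5 - Y$
$V = 1$ ($V = \left(14 + \left(4 - 3\right) \left(-4 - 7\right)\right) - 2 = \left(14 + 1 \left(-11\right)\right) + \left(-5 + 3\right) = \left(14 - 11\right) - 2 = 3 - 2 = 1$)
$\left(1 - 12\right) 32 V = \left(1 - 12\right) 32 \cdot 1 = \left(-11\right) 32 \cdot 1 = \left(-352\right) 1 = -352$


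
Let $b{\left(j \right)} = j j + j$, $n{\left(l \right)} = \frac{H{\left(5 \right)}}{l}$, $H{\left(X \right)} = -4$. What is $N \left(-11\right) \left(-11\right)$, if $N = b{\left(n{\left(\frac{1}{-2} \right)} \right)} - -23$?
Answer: $11495$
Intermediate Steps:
$n{\left(l \right)} = - \frac{4}{l}$
$b{\left(j \right)} = j + j^{2}$ ($b{\left(j \right)} = j^{2} + j = j + j^{2}$)
$N = 95$ ($N = - \frac{4}{\frac{1}{-2}} \left(1 - \frac{4}{\frac{1}{-2}}\right) - -23 = - \frac{4}{- \frac{1}{2}} \left(1 - \frac{4}{- \frac{1}{2}}\right) + 23 = \left(-4\right) \left(-2\right) \left(1 - -8\right) + 23 = 8 \left(1 + 8\right) + 23 = 8 \cdot 9 + 23 = 72 + 23 = 95$)
$N \left(-11\right) \left(-11\right) = 95 \left(-11\right) \left(-11\right) = \left(-1045\right) \left(-11\right) = 11495$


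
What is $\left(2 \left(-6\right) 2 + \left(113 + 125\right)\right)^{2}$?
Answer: $45796$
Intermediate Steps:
$\left(2 \left(-6\right) 2 + \left(113 + 125\right)\right)^{2} = \left(\left(-12\right) 2 + 238\right)^{2} = \left(-24 + 238\right)^{2} = 214^{2} = 45796$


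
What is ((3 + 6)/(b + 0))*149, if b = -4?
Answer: -1341/4 ≈ -335.25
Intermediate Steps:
((3 + 6)/(b + 0))*149 = ((3 + 6)/(-4 + 0))*149 = (9/(-4))*149 = (9*(-1/4))*149 = -9/4*149 = -1341/4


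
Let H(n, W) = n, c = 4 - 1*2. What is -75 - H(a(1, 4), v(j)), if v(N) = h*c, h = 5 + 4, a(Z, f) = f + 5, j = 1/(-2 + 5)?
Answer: -84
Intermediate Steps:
j = ⅓ (j = 1/3 = ⅓ ≈ 0.33333)
a(Z, f) = 5 + f
c = 2 (c = 4 - 2 = 2)
h = 9
v(N) = 18 (v(N) = 9*2 = 18)
-75 - H(a(1, 4), v(j)) = -75 - (5 + 4) = -75 - 1*9 = -75 - 9 = -84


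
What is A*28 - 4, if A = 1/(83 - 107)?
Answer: -31/6 ≈ -5.1667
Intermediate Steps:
A = -1/24 (A = 1/(-24) = -1/24 ≈ -0.041667)
A*28 - 4 = -1/24*28 - 4 = -7/6 - 4 = -31/6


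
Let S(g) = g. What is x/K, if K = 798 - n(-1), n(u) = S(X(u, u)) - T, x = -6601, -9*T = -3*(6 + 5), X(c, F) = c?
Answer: -2829/344 ≈ -8.2238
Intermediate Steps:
T = 11/3 (T = -(-1)*(6 + 5)/3 = -(-1)*11/3 = -1/9*(-33) = 11/3 ≈ 3.6667)
n(u) = -11/3 + u (n(u) = u - 1*11/3 = u - 11/3 = -11/3 + u)
K = 2408/3 (K = 798 - (-11/3 - 1) = 798 - 1*(-14/3) = 798 + 14/3 = 2408/3 ≈ 802.67)
x/K = -6601/2408/3 = -6601*3/2408 = -2829/344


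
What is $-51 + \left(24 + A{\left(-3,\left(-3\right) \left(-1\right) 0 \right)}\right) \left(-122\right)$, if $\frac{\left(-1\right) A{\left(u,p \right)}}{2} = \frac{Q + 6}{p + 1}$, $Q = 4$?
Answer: $-539$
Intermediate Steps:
$A{\left(u,p \right)} = - \frac{20}{1 + p}$ ($A{\left(u,p \right)} = - 2 \frac{4 + 6}{p + 1} = - 2 \frac{10}{1 + p} = - \frac{20}{1 + p}$)
$-51 + \left(24 + A{\left(-3,\left(-3\right) \left(-1\right) 0 \right)}\right) \left(-122\right) = -51 + \left(24 - \frac{20}{1 + \left(-3\right) \left(-1\right) 0}\right) \left(-122\right) = -51 + \left(24 - \frac{20}{1 + 3 \cdot 0}\right) \left(-122\right) = -51 + \left(24 - \frac{20}{1 + 0}\right) \left(-122\right) = -51 + \left(24 - \frac{20}{1}\right) \left(-122\right) = -51 + \left(24 - 20\right) \left(-122\right) = -51 + 4 \left(-122\right) = -51 - 488 = -539$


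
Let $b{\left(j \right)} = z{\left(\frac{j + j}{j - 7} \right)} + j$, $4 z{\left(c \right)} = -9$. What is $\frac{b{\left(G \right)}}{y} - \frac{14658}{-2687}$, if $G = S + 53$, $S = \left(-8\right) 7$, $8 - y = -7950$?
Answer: $\frac{466537029}{85532584} \approx 5.4545$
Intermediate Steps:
$y = 7958$ ($y = 8 - -7950 = 8 + 7950 = 7958$)
$S = -56$
$G = -3$ ($G = -56 + 53 = -3$)
$z{\left(c \right)} = - \frac{9}{4}$ ($z{\left(c \right)} = \frac{1}{4} \left(-9\right) = - \frac{9}{4}$)
$b{\left(j \right)} = - \frac{9}{4} + j$
$\frac{b{\left(G \right)}}{y} - \frac{14658}{-2687} = \frac{- \frac{9}{4} - 3}{7958} - \frac{14658}{-2687} = \left(- \frac{21}{4}\right) \frac{1}{7958} - - \frac{14658}{2687} = - \frac{21}{31832} + \frac{14658}{2687} = \frac{466537029}{85532584}$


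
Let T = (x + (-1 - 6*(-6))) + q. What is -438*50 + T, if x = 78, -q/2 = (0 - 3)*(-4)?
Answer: -21811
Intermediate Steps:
q = -24 (q = -2*(0 - 3)*(-4) = -(-6)*(-4) = -2*12 = -24)
T = 89 (T = (78 + (-1 - 6*(-6))) - 24 = (78 + (-1 + 36)) - 24 = (78 + 35) - 24 = 113 - 24 = 89)
-438*50 + T = -438*50 + 89 = -21900 + 89 = -21811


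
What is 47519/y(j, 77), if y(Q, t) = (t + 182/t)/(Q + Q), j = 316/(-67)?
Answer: -330352088/58491 ≈ -5647.9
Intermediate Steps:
j = -316/67 (j = 316*(-1/67) = -316/67 ≈ -4.7164)
y(Q, t) = (t + 182/t)/(2*Q) (y(Q, t) = (t + 182/t)/((2*Q)) = (t + 182/t)*(1/(2*Q)) = (t + 182/t)/(2*Q))
47519/y(j, 77) = 47519/(((½)*(182 + 77²)/(-316/67*77))) = 47519/(((½)*(-67/316)*(1/77)*(182 + 5929))) = 47519/(((½)*(-67/316)*(1/77)*6111)) = 47519/(-58491/6952) = 47519*(-6952/58491) = -330352088/58491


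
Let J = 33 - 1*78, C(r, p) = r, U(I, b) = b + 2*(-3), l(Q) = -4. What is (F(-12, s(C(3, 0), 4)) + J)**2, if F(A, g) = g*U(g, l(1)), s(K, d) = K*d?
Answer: 27225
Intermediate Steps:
U(I, b) = -6 + b (U(I, b) = b - 6 = -6 + b)
J = -45 (J = 33 - 78 = -45)
F(A, g) = -10*g (F(A, g) = g*(-6 - 4) = g*(-10) = -10*g)
(F(-12, s(C(3, 0), 4)) + J)**2 = (-30*4 - 45)**2 = (-10*12 - 45)**2 = (-120 - 45)**2 = (-165)**2 = 27225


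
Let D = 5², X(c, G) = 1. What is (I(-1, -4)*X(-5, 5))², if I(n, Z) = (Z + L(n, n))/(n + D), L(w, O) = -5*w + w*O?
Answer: 1/144 ≈ 0.0069444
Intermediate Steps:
L(w, O) = -5*w + O*w
D = 25
I(n, Z) = (Z + n*(-5 + n))/(25 + n) (I(n, Z) = (Z + n*(-5 + n))/(n + 25) = (Z + n*(-5 + n))/(25 + n))
(I(-1, -4)*X(-5, 5))² = (((-4 - (-5 - 1))/(25 - 1))*1)² = (((-4 - 1*(-6))/24)*1)² = (((-4 + 6)/24)*1)² = (((1/24)*2)*1)² = ((1/12)*1)² = (1/12)² = 1/144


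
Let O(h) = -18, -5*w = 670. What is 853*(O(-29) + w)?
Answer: -129656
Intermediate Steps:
w = -134 (w = -⅕*670 = -134)
853*(O(-29) + w) = 853*(-18 - 134) = 853*(-152) = -129656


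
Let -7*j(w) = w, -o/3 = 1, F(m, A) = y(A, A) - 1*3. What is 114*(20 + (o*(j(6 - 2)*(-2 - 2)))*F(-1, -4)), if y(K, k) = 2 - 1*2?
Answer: 32376/7 ≈ 4625.1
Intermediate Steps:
y(K, k) = 0 (y(K, k) = 2 - 2 = 0)
F(m, A) = -3 (F(m, A) = 0 - 1*3 = 0 - 3 = -3)
o = -3 (o = -3*1 = -3)
j(w) = -w/7
114*(20 + (o*(j(6 - 2)*(-2 - 2)))*F(-1, -4)) = 114*(20 - 3*(-(6 - 2)/7)*(-2 - 2)*(-3)) = 114*(20 - 3*(-1/7*4)*(-4)*(-3)) = 114*(20 - (-12)*(-4)/7*(-3)) = 114*(20 - 3*16/7*(-3)) = 114*(20 - 48/7*(-3)) = 114*(20 + 144/7) = 114*(284/7) = 32376/7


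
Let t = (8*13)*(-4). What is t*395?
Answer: -164320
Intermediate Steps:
t = -416 (t = 104*(-4) = -416)
t*395 = -416*395 = -164320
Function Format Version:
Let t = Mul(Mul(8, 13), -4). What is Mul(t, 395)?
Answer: -164320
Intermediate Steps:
t = -416 (t = Mul(104, -4) = -416)
Mul(t, 395) = Mul(-416, 395) = -164320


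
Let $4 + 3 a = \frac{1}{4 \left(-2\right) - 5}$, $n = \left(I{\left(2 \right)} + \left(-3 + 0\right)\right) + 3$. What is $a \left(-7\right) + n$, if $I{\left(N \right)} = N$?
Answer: $\frac{449}{39} \approx 11.513$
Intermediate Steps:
$n = 2$ ($n = \left(2 + \left(-3 + 0\right)\right) + 3 = \left(2 - 3\right) + 3 = -1 + 3 = 2$)
$a = - \frac{53}{39}$ ($a = - \frac{4}{3} + \frac{1}{3 \left(4 \left(-2\right) - 5\right)} = - \frac{4}{3} + \frac{1}{3 \left(-8 - 5\right)} = - \frac{4}{3} + \frac{1}{3 \left(-13\right)} = - \frac{4}{3} + \frac{1}{3} \left(- \frac{1}{13}\right) = - \frac{4}{3} - \frac{1}{39} = - \frac{53}{39} \approx -1.359$)
$a \left(-7\right) + n = \left(- \frac{53}{39}\right) \left(-7\right) + 2 = \frac{371}{39} + 2 = \frac{449}{39}$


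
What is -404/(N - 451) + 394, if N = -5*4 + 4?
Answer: 184402/467 ≈ 394.87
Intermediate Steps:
N = -16 (N = -20 + 4 = -16)
-404/(N - 451) + 394 = -404/(-16 - 451) + 394 = -404/(-467) + 394 = -1/467*(-404) + 394 = 404/467 + 394 = 184402/467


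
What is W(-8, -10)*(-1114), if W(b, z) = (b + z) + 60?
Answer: -46788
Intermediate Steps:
W(b, z) = 60 + b + z
W(-8, -10)*(-1114) = (60 - 8 - 10)*(-1114) = 42*(-1114) = -46788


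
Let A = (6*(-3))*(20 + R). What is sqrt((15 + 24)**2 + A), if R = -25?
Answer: 3*sqrt(179) ≈ 40.137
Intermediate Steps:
A = 90 (A = (6*(-3))*(20 - 25) = -18*(-5) = 90)
sqrt((15 + 24)**2 + A) = sqrt((15 + 24)**2 + 90) = sqrt(39**2 + 90) = sqrt(1521 + 90) = sqrt(1611) = 3*sqrt(179)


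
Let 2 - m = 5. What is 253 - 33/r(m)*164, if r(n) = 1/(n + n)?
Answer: 32725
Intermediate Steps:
m = -3 (m = 2 - 1*5 = 2 - 5 = -3)
r(n) = 1/(2*n)
253 - 33/r(m)*164 = 253 - 33/((1/2)/(-3))*164 = 253 - 33/((1/2)*(-1/3))*164 = 253 - 33/(-1/6)*164 = 253 - 33*(-6)*164 = 253 + 198*164 = 253 + 32472 = 32725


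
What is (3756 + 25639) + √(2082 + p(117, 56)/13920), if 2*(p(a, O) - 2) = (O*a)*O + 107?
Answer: 29395 + √2819278645/1160 ≈ 29441.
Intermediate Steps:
p(a, O) = 111/2 + a*O²/2 (p(a, O) = 2 + ((O*a)*O + 107)/2 = 2 + (a*O² + 107)/2 = 2 + (107 + a*O²)/2 = 2 + (107/2 + a*O²/2) = 111/2 + a*O²/2)
(3756 + 25639) + √(2082 + p(117, 56)/13920) = (3756 + 25639) + √(2082 + (111/2 + (½)*117*56²)/13920) = 29395 + √(2082 + (111/2 + (½)*117*3136)*(1/13920)) = 29395 + √(2082 + (111/2 + 183456)*(1/13920)) = 29395 + √(2082 + (367023/2)*(1/13920)) = 29395 + √(2082 + 122341/9280) = 29395 + √(19443301/9280) = 29395 + √2819278645/1160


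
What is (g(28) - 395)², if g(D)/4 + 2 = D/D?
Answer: 159201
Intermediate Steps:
g(D) = -4 (g(D) = -8 + 4*(D/D) = -8 + 4*1 = -8 + 4 = -4)
(g(28) - 395)² = (-4 - 395)² = (-399)² = 159201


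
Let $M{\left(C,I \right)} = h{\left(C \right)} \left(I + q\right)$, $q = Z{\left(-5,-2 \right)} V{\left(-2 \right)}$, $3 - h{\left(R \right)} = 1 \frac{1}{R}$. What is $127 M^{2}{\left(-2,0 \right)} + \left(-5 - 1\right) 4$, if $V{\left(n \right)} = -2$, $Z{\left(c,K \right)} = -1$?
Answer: $6199$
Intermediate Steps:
$h{\left(R \right)} = 3 - \frac{1}{R}$ ($h{\left(R \right)} = 3 - 1 \frac{1}{R} = 3 - \frac{1}{R}$)
$q = 2$ ($q = \left(-1\right) \left(-2\right) = 2$)
$M{\left(C,I \right)} = \left(2 + I\right) \left(3 - \frac{1}{C}\right)$ ($M{\left(C,I \right)} = \left(3 - \frac{1}{C}\right) \left(I + 2\right) = \left(3 - \frac{1}{C}\right) \left(2 + I\right) = \left(2 + I\right) \left(3 - \frac{1}{C}\right)$)
$127 M^{2}{\left(-2,0 \right)} + \left(-5 - 1\right) 4 = 127 \left(\frac{\left(-1 + 3 \left(-2\right)\right) \left(2 + 0\right)}{-2}\right)^{2} + \left(-5 - 1\right) 4 = 127 \left(\left(- \frac{1}{2}\right) \left(-1 - 6\right) 2\right)^{2} - 24 = 127 \left(\left(- \frac{1}{2}\right) \left(-7\right) 2\right)^{2} - 24 = 127 \cdot 7^{2} - 24 = 127 \cdot 49 - 24 = 6223 - 24 = 6199$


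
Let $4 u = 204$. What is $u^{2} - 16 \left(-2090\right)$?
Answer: $36041$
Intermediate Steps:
$u = 51$ ($u = \frac{1}{4} \cdot 204 = 51$)
$u^{2} - 16 \left(-2090\right) = 51^{2} - 16 \left(-2090\right) = 2601 - -33440 = 2601 + 33440 = 36041$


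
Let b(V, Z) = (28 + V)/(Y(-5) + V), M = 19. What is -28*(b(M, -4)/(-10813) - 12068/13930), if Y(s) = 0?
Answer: 4959978212/204419765 ≈ 24.264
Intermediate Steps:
b(V, Z) = (28 + V)/V (b(V, Z) = (28 + V)/(0 + V) = (28 + V)/V)
-28*(b(M, -4)/(-10813) - 12068/13930) = -28*(((28 + 19)/19)/(-10813) - 12068/13930) = -28*(((1/19)*47)*(-1/10813) - 12068*1/13930) = -28*((47/19)*(-1/10813) - 862/995) = -28*(-47/205447 - 862/995) = -28*(-177142079/204419765) = 4959978212/204419765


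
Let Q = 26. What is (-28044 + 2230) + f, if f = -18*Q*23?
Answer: -36578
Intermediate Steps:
f = -10764 (f = -18*26*23 = -468*23 = -10764)
(-28044 + 2230) + f = (-28044 + 2230) - 10764 = -25814 - 10764 = -36578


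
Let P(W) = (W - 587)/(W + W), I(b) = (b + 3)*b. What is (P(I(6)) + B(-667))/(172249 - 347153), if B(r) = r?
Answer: 72569/18889632 ≈ 0.0038417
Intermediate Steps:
I(b) = b*(3 + b) (I(b) = (3 + b)*b = b*(3 + b))
P(W) = (-587 + W)/(2*W) (P(W) = (-587 + W)/((2*W)) = (-587 + W)*(1/(2*W)) = (-587 + W)/(2*W))
(P(I(6)) + B(-667))/(172249 - 347153) = ((-587 + 6*(3 + 6))/(2*((6*(3 + 6)))) - 667)/(172249 - 347153) = ((-587 + 6*9)/(2*((6*9))) - 667)/(-174904) = ((½)*(-587 + 54)/54 - 667)*(-1/174904) = ((½)*(1/54)*(-533) - 667)*(-1/174904) = (-533/108 - 667)*(-1/174904) = -72569/108*(-1/174904) = 72569/18889632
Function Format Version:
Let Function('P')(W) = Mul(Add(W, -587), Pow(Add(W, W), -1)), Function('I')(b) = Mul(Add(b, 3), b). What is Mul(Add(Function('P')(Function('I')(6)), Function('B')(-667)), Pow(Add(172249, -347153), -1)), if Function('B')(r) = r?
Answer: Rational(72569, 18889632) ≈ 0.0038417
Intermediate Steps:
Function('I')(b) = Mul(b, Add(3, b)) (Function('I')(b) = Mul(Add(3, b), b) = Mul(b, Add(3, b)))
Function('P')(W) = Mul(Rational(1, 2), Pow(W, -1), Add(-587, W)) (Function('P')(W) = Mul(Add(-587, W), Pow(Mul(2, W), -1)) = Mul(Add(-587, W), Mul(Rational(1, 2), Pow(W, -1))) = Mul(Rational(1, 2), Pow(W, -1), Add(-587, W)))
Mul(Add(Function('P')(Function('I')(6)), Function('B')(-667)), Pow(Add(172249, -347153), -1)) = Mul(Add(Mul(Rational(1, 2), Pow(Mul(6, Add(3, 6)), -1), Add(-587, Mul(6, Add(3, 6)))), -667), Pow(Add(172249, -347153), -1)) = Mul(Add(Mul(Rational(1, 2), Pow(Mul(6, 9), -1), Add(-587, Mul(6, 9))), -667), Pow(-174904, -1)) = Mul(Add(Mul(Rational(1, 2), Pow(54, -1), Add(-587, 54)), -667), Rational(-1, 174904)) = Mul(Add(Mul(Rational(1, 2), Rational(1, 54), -533), -667), Rational(-1, 174904)) = Mul(Add(Rational(-533, 108), -667), Rational(-1, 174904)) = Mul(Rational(-72569, 108), Rational(-1, 174904)) = Rational(72569, 18889632)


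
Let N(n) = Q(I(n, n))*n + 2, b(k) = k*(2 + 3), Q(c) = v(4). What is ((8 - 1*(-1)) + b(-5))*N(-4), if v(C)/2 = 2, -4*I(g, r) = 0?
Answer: 224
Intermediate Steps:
I(g, r) = 0 (I(g, r) = -1/4*0 = 0)
v(C) = 4 (v(C) = 2*2 = 4)
Q(c) = 4
b(k) = 5*k (b(k) = k*5 = 5*k)
N(n) = 2 + 4*n (N(n) = 4*n + 2 = 2 + 4*n)
((8 - 1*(-1)) + b(-5))*N(-4) = ((8 - 1*(-1)) + 5*(-5))*(2 + 4*(-4)) = ((8 + 1) - 25)*(2 - 16) = (9 - 25)*(-14) = -16*(-14) = 224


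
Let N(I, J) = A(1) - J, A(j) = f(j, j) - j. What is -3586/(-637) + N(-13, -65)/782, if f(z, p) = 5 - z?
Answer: 83752/14651 ≈ 5.7165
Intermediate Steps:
A(j) = 5 - 2*j (A(j) = (5 - j) - j = 5 - 2*j)
N(I, J) = 3 - J (N(I, J) = (5 - 2*1) - J = (5 - 2) - J = 3 - J)
-3586/(-637) + N(-13, -65)/782 = -3586/(-637) + (3 - 1*(-65))/782 = -3586*(-1/637) + (3 + 65)*(1/782) = 3586/637 + 68*(1/782) = 3586/637 + 2/23 = 83752/14651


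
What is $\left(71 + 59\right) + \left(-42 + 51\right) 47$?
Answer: $553$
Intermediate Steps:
$\left(71 + 59\right) + \left(-42 + 51\right) 47 = 130 + 9 \cdot 47 = 130 + 423 = 553$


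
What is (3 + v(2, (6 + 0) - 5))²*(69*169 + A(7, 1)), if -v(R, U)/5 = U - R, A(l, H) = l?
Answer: 746752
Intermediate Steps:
v(R, U) = -5*U + 5*R (v(R, U) = -5*(U - R) = -5*U + 5*R)
(3 + v(2, (6 + 0) - 5))²*(69*169 + A(7, 1)) = (3 + (-5*((6 + 0) - 5) + 5*2))²*(69*169 + 7) = (3 + (-5*(6 - 5) + 10))²*(11661 + 7) = (3 + (-5*1 + 10))²*11668 = (3 + (-5 + 10))²*11668 = (3 + 5)²*11668 = 8²*11668 = 64*11668 = 746752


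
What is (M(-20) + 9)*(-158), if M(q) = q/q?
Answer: -1580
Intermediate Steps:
M(q) = 1
(M(-20) + 9)*(-158) = (1 + 9)*(-158) = 10*(-158) = -1580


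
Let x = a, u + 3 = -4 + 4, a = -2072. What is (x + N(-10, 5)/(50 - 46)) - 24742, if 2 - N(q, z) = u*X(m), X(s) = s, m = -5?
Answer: -107269/4 ≈ -26817.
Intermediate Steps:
u = -3 (u = -3 + (-4 + 4) = -3 + 0 = -3)
x = -2072
N(q, z) = -13 (N(q, z) = 2 - (-3)*(-5) = 2 - 1*15 = 2 - 15 = -13)
(x + N(-10, 5)/(50 - 46)) - 24742 = (-2072 - 13/(50 - 46)) - 24742 = (-2072 - 13/4) - 24742 = -8301/4 - 24742 = -107269/4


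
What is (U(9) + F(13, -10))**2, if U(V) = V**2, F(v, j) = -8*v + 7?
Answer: 256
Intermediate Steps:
F(v, j) = 7 - 8*v
(U(9) + F(13, -10))**2 = (9**2 + (7 - 8*13))**2 = (81 + (7 - 104))**2 = (81 - 97)**2 = (-16)**2 = 256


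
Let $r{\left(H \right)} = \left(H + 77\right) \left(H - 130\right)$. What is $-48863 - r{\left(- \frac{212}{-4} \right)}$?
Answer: $-38853$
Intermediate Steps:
$r{\left(H \right)} = \left(-130 + H\right) \left(77 + H\right)$ ($r{\left(H \right)} = \left(77 + H\right) \left(-130 + H\right) = \left(-130 + H\right) \left(77 + H\right)$)
$-48863 - r{\left(- \frac{212}{-4} \right)} = -48863 - \left(-10010 + \left(- \frac{212}{-4}\right)^{2} - 53 \left(- \frac{212}{-4}\right)\right) = -48863 - \left(-10010 + \left(\left(-212\right) \left(- \frac{1}{4}\right)\right)^{2} - 53 \left(\left(-212\right) \left(- \frac{1}{4}\right)\right)\right) = -48863 - \left(-10010 + 53^{2} - 2809\right) = -48863 - \left(-10010 + 2809 - 2809\right) = -48863 - -10010 = -48863 + 10010 = -38853$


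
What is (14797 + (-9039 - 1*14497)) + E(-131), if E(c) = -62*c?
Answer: -617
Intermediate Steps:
(14797 + (-9039 - 1*14497)) + E(-131) = (14797 + (-9039 - 1*14497)) - 62*(-131) = (14797 + (-9039 - 14497)) + 8122 = (14797 - 23536) + 8122 = -8739 + 8122 = -617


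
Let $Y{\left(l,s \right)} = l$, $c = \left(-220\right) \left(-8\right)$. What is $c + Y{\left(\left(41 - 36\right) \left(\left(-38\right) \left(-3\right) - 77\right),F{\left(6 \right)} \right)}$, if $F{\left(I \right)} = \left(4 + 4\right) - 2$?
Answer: $1945$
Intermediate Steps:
$c = 1760$
$F{\left(I \right)} = 6$ ($F{\left(I \right)} = 8 - 2 = 6$)
$c + Y{\left(\left(41 - 36\right) \left(\left(-38\right) \left(-3\right) - 77\right),F{\left(6 \right)} \right)} = 1760 + \left(41 - 36\right) \left(\left(-38\right) \left(-3\right) - 77\right) = 1760 + 5 \left(114 - 77\right) = 1760 + 5 \cdot 37 = 1760 + 185 = 1945$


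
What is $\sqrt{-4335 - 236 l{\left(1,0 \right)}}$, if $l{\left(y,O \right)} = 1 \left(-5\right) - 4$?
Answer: $i \sqrt{2211} \approx 47.021 i$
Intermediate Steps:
$l{\left(y,O \right)} = -9$ ($l{\left(y,O \right)} = -5 - 4 = -9$)
$\sqrt{-4335 - 236 l{\left(1,0 \right)}} = \sqrt{-4335 - -2124} = \sqrt{-4335 + 2124} = \sqrt{-2211} = i \sqrt{2211}$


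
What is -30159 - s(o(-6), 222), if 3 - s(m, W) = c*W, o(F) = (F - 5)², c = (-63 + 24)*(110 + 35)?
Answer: -1285572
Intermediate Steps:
c = -5655 (c = -39*145 = -5655)
o(F) = (-5 + F)²
s(m, W) = 3 + 5655*W (s(m, W) = 3 - (-5655)*W = 3 + 5655*W)
-30159 - s(o(-6), 222) = -30159 - (3 + 5655*222) = -30159 - (3 + 1255410) = -30159 - 1*1255413 = -30159 - 1255413 = -1285572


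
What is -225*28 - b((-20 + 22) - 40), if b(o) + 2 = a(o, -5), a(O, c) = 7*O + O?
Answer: -5994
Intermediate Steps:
a(O, c) = 8*O
b(o) = -2 + 8*o
-225*28 - b((-20 + 22) - 40) = -225*28 - (-2 + 8*((-20 + 22) - 40)) = -6300 - (-2 + 8*(2 - 40)) = -6300 - (-2 + 8*(-38)) = -6300 - (-2 - 304) = -6300 - 1*(-306) = -6300 + 306 = -5994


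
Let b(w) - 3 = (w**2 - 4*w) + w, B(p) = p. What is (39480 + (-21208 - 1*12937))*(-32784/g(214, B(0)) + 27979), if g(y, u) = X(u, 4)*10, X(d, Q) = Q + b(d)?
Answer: 1027385491/7 ≈ 1.4677e+8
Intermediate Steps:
b(w) = 3 + w**2 - 3*w (b(w) = 3 + ((w**2 - 4*w) + w) = 3 + (w**2 - 3*w) = 3 + w**2 - 3*w)
X(d, Q) = 3 + Q + d**2 - 3*d (X(d, Q) = Q + (3 + d**2 - 3*d) = 3 + Q + d**2 - 3*d)
g(y, u) = 70 - 30*u + 10*u**2 (g(y, u) = (3 + 4 + u**2 - 3*u)*10 = (7 + u**2 - 3*u)*10 = 70 - 30*u + 10*u**2)
(39480 + (-21208 - 1*12937))*(-32784/g(214, B(0)) + 27979) = (39480 + (-21208 - 1*12937))*(-32784/(70 - 30*0 + 10*0**2) + 27979) = (39480 + (-21208 - 12937))*(-32784/(70 + 0 + 10*0) + 27979) = (39480 - 34145)*(-32784/(70 + 0 + 0) + 27979) = 5335*(-32784/70 + 27979) = 5335*(-32784*1/70 + 27979) = 5335*(-16392/35 + 27979) = 5335*(962873/35) = 1027385491/7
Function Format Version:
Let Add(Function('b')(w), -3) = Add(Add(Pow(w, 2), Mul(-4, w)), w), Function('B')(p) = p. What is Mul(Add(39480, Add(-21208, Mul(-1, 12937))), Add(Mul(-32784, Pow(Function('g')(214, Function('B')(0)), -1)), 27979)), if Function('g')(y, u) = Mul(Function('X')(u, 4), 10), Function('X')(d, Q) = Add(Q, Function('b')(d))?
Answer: Rational(1027385491, 7) ≈ 1.4677e+8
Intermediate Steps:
Function('b')(w) = Add(3, Pow(w, 2), Mul(-3, w)) (Function('b')(w) = Add(3, Add(Add(Pow(w, 2), Mul(-4, w)), w)) = Add(3, Add(Pow(w, 2), Mul(-3, w))) = Add(3, Pow(w, 2), Mul(-3, w)))
Function('X')(d, Q) = Add(3, Q, Pow(d, 2), Mul(-3, d)) (Function('X')(d, Q) = Add(Q, Add(3, Pow(d, 2), Mul(-3, d))) = Add(3, Q, Pow(d, 2), Mul(-3, d)))
Function('g')(y, u) = Add(70, Mul(-30, u), Mul(10, Pow(u, 2))) (Function('g')(y, u) = Mul(Add(3, 4, Pow(u, 2), Mul(-3, u)), 10) = Mul(Add(7, Pow(u, 2), Mul(-3, u)), 10) = Add(70, Mul(-30, u), Mul(10, Pow(u, 2))))
Mul(Add(39480, Add(-21208, Mul(-1, 12937))), Add(Mul(-32784, Pow(Function('g')(214, Function('B')(0)), -1)), 27979)) = Mul(Add(39480, Add(-21208, Mul(-1, 12937))), Add(Mul(-32784, Pow(Add(70, Mul(-30, 0), Mul(10, Pow(0, 2))), -1)), 27979)) = Mul(Add(39480, Add(-21208, -12937)), Add(Mul(-32784, Pow(Add(70, 0, Mul(10, 0)), -1)), 27979)) = Mul(Add(39480, -34145), Add(Mul(-32784, Pow(Add(70, 0, 0), -1)), 27979)) = Mul(5335, Add(Mul(-32784, Pow(70, -1)), 27979)) = Mul(5335, Add(Mul(-32784, Rational(1, 70)), 27979)) = Mul(5335, Add(Rational(-16392, 35), 27979)) = Mul(5335, Rational(962873, 35)) = Rational(1027385491, 7)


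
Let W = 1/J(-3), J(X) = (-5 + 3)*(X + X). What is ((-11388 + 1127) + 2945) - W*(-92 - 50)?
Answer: -43825/6 ≈ -7304.2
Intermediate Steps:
J(X) = -4*X
W = 1/12 (W = 1/(-4*(-3)) = 1/12 ≈ 0.083333)
((-11388 + 1127) + 2945) - W*(-92 - 50) = ((-11388 + 1127) + 2945) - (-92 - 50)/12 = (-10261 + 2945) - (-142)/12 = -7316 - 1*(-71/6) = -7316 + 71/6 = -43825/6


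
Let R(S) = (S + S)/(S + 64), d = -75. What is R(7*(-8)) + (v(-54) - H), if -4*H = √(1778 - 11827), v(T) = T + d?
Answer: -143 + I*√10049/4 ≈ -143.0 + 25.061*I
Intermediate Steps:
v(T) = -75 + T (v(T) = T - 75 = -75 + T)
R(S) = 2*S/(64 + S) (R(S) = (2*S)/(64 + S) = 2*S/(64 + S))
H = -I*√10049/4 (H = -√(1778 - 11827)/4 = -I*√10049/4 ≈ -25.061*I)
R(7*(-8)) + (v(-54) - H) = 2*(7*(-8))/(64 + 7*(-8)) + ((-75 - 54) - (-1)*I*√10049/4) = 2*(-56)/(64 - 56) + (-129 + I*√10049/4) = 2*(-56)/8 + (-129 + I*√10049/4) = 2*(-56)*(⅛) + (-129 + I*√10049/4) = -14 + (-129 + I*√10049/4) = -143 + I*√10049/4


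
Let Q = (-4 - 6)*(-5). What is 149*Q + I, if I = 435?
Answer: 7885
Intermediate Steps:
Q = 50 (Q = -10*(-5) = 50)
149*Q + I = 149*50 + 435 = 7450 + 435 = 7885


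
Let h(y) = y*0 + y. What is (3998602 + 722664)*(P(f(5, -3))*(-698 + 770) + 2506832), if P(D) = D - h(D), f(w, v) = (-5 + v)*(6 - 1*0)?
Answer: 11835420689312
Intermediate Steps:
f(w, v) = -30 + 6*v (f(w, v) = (-5 + v)*(6 + 0) = (-5 + v)*6 = -30 + 6*v)
h(y) = y (h(y) = 0 + y = y)
P(D) = 0 (P(D) = D - D = 0)
(3998602 + 722664)*(P(f(5, -3))*(-698 + 770) + 2506832) = (3998602 + 722664)*(0*(-698 + 770) + 2506832) = 4721266*(0*72 + 2506832) = 4721266*(0 + 2506832) = 4721266*2506832 = 11835420689312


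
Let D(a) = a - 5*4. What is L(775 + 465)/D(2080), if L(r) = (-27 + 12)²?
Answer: 45/412 ≈ 0.10922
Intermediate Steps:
D(a) = -20 + a (D(a) = a - 20 = -20 + a)
L(r) = 225 (L(r) = (-15)² = 225)
L(775 + 465)/D(2080) = 225/(-20 + 2080) = 225/2060 = 225*(1/2060) = 45/412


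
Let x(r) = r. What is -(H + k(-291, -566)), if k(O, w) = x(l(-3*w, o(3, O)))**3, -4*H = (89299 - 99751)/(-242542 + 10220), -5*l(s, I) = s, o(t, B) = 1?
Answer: 1137374260356849/29040250 ≈ 3.9165e+7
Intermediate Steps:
l(s, I) = -s/5
H = -2613/232322 (H = -(89299 - 99751)/(4*(-242542 + 10220)) = -(-2613)/(-232322) = -(-2613)*(-1)/232322 = -1/4*5226/116161 = -2613/232322 ≈ -0.011247)
k(O, w) = 27*w**3/125 (k(O, w) = (-(-3)*w/5)**3 = (3*w/5)**3 = 27*w**3/125)
-(H + k(-291, -566)) = -(-2613/232322 + (27/125)*(-566)**3) = -(-2613/232322 + (27/125)*(-181321496)) = -(-2613/232322 - 4895680392/125) = -1*(-1137374260356849/29040250) = 1137374260356849/29040250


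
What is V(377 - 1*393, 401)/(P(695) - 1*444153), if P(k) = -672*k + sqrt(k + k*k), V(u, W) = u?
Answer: 4859696/276757399843 + 32*sqrt(120930)/830272199529 ≈ 1.7573e-5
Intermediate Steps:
P(k) = sqrt(k + k**2) - 672*k (P(k) = -672*k + sqrt(k + k**2) = sqrt(k + k**2) - 672*k)
V(377 - 1*393, 401)/(P(695) - 1*444153) = (377 - 1*393)/((sqrt(695*(1 + 695)) - 672*695) - 1*444153) = (377 - 393)/((sqrt(695*696) - 467040) - 444153) = -16/((sqrt(483720) - 467040) - 444153) = -16/((2*sqrt(120930) - 467040) - 444153) = -16/((-467040 + 2*sqrt(120930)) - 444153) = -16/(-911193 + 2*sqrt(120930))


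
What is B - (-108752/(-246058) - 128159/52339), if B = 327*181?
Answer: 381130729490544/6439214831 ≈ 59189.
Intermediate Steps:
B = 59187
B - (-108752/(-246058) - 128159/52339) = 59187 - (-108752/(-246058) - 128159/52339) = 59187 - (-108752*(-1/246058) - 128159*1/52339) = 59187 - (54376/123029 - 128159/52339) = 59187 - 1*(-12921288147/6439214831) = 59187 + 12921288147/6439214831 = 381130729490544/6439214831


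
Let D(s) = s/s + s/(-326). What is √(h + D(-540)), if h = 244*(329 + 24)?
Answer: √2288511687/163 ≈ 293.49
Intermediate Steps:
D(s) = 1 - s/326 (D(s) = 1 + s*(-1/326) = 1 - s/326)
h = 86132 (h = 244*353 = 86132)
√(h + D(-540)) = √(86132 + (1 - 1/326*(-540))) = √(86132 + (1 + 270/163)) = √(86132 + 433/163) = √(14039949/163) = √2288511687/163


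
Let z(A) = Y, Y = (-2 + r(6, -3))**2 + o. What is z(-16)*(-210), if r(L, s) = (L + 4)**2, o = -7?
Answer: -2015370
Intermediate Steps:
r(L, s) = (4 + L)**2
Y = 9597 (Y = (-2 + (4 + 6)**2)**2 - 7 = (-2 + 10**2)**2 - 7 = (-2 + 100)**2 - 7 = 98**2 - 7 = 9604 - 7 = 9597)
z(A) = 9597
z(-16)*(-210) = 9597*(-210) = -2015370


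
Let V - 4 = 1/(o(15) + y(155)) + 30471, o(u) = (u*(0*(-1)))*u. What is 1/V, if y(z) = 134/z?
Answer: 134/4083805 ≈ 3.2813e-5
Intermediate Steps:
o(u) = 0 (o(u) = (u*0)*u = 0*u = 0)
V = 4083805/134 (V = 4 + (1/(0 + 134/155) + 30471) = 4 + (1/(134/155) + 30471) = 4 + (155/134 + 30471) = 4 + 4083269/134 = 4083805/134 ≈ 30476.)
1/V = 1/(4083805/134) = 134/4083805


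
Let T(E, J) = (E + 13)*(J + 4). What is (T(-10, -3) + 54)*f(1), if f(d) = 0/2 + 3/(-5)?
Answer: -171/5 ≈ -34.200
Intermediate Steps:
T(E, J) = (4 + J)*(13 + E) (T(E, J) = (13 + E)*(4 + J) = (4 + J)*(13 + E))
f(d) = -⅗ (f(d) = 0*(½) + 3*(-⅕) = 0 - ⅗ = -⅗)
(T(-10, -3) + 54)*f(1) = ((52 + 4*(-10) + 13*(-3) - 10*(-3)) + 54)*(-⅗) = ((52 - 40 - 39 + 30) + 54)*(-⅗) = (3 + 54)*(-⅗) = 57*(-⅗) = -171/5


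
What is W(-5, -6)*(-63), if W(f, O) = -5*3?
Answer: 945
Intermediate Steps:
W(f, O) = -15
W(-5, -6)*(-63) = -15*(-63) = 945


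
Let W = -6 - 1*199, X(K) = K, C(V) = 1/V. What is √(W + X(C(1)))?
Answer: 2*I*√51 ≈ 14.283*I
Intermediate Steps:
C(V) = 1/V
W = -205 (W = -6 - 199 = -205)
√(W + X(C(1))) = √(-205 + 1/1) = √(-205 + 1) = √(-204) = 2*I*√51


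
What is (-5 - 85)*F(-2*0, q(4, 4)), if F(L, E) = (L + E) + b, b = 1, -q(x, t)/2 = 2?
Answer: 270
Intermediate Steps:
q(x, t) = -4 (q(x, t) = -2*2 = -4)
F(L, E) = 1 + E + L (F(L, E) = (L + E) + 1 = (E + L) + 1 = 1 + E + L)
(-5 - 85)*F(-2*0, q(4, 4)) = (-5 - 85)*(1 - 4 - 2*0) = -90*(1 - 4 + 0) = -90*(-3) = 270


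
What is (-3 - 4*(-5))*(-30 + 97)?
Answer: 1139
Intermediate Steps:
(-3 - 4*(-5))*(-30 + 97) = (-3 + 20)*67 = 17*67 = 1139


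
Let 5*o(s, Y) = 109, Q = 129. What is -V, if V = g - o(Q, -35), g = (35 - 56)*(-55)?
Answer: -5666/5 ≈ -1133.2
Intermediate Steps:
o(s, Y) = 109/5 (o(s, Y) = (⅕)*109 = 109/5)
g = 1155 (g = -21*(-55) = 1155)
V = 5666/5 (V = 1155 - 1*109/5 = 1155 - 109/5 = 5666/5 ≈ 1133.2)
-V = -1*5666/5 = -5666/5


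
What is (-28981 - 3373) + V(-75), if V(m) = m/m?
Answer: -32353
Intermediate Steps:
V(m) = 1
(-28981 - 3373) + V(-75) = (-28981 - 3373) + 1 = -32354 + 1 = -32353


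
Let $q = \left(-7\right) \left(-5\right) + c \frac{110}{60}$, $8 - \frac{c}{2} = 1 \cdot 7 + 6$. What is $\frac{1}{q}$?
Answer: $\frac{3}{50} \approx 0.06$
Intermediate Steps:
$c = -10$ ($c = 16 - 2 \left(1 \cdot 7 + 6\right) = 16 - 2 \left(7 + 6\right) = 16 - 26 = -10$)
$q = \frac{50}{3}$ ($q = \left(-7\right) \left(-5\right) - 10 \cdot \frac{110}{60} = 35 - 10 \cdot 110 \cdot \frac{1}{60} = 35 - \frac{55}{3} = \frac{50}{3} \approx 16.667$)
$\frac{1}{q} = \frac{1}{\frac{50}{3}} = \frac{3}{50}$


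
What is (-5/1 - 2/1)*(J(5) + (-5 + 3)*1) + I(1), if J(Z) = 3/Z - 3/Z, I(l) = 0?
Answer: 14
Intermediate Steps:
J(Z) = 0
(-5/1 - 2/1)*(J(5) + (-5 + 3)*1) + I(1) = (-5/1 - 2/1)*(0 + (-5 + 3)*1) + 0 = (-5*1 - 2*1)*(0 - 2*1) + 0 = (-5 - 2)*(0 - 2) + 0 = -7*(-2) + 0 = 14 + 0 = 14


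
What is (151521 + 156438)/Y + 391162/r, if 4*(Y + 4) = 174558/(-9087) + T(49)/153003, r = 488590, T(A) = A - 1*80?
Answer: -139462277022486747671/3986372548991455 ≈ -34985.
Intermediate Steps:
T(A) = -80 + A (T(A) = A - 80 = -80 + A)
Y = -16317863849/1853784348 (Y = -4 + (174558/(-9087) + (-80 + 49)/153003)/4 = -4 + (174558*(-1/9087) - 31*1/153003)/4 = -4 + (-58186/3029 - 31/153003)/4 = -4 + (¼)*(-8902726457/463446087) = -4 - 8902726457/1853784348 = -16317863849/1853784348 ≈ -8.8025)
(151521 + 156438)/Y + 391162/r = (151521 + 156438)/(-16317863849/1853784348) + 391162/488590 = 307959*(-1853784348/16317863849) + 391162*(1/488590) = -570889574025732/16317863849 + 195581/244295 = -139462277022486747671/3986372548991455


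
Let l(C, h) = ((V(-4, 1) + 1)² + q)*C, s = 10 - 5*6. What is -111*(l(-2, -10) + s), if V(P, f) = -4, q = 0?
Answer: 4218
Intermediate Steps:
s = -20 (s = 10 - 30 = -20)
l(C, h) = 9*C (l(C, h) = ((-4 + 1)² + 0)*C = ((-3)² + 0)*C = (9 + 0)*C = 9*C)
-111*(l(-2, -10) + s) = -111*(9*(-2) - 20) = -111*(-18 - 20) = -111*(-38) = 4218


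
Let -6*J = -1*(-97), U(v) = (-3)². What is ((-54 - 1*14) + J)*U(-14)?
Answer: -1515/2 ≈ -757.50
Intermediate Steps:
U(v) = 9
J = -97/6 (J = -(-1)*(-97)/6 = -⅙*97 = -97/6 ≈ -16.167)
((-54 - 1*14) + J)*U(-14) = ((-54 - 1*14) - 97/6)*9 = ((-54 - 14) - 97/6)*9 = (-68 - 97/6)*9 = -505/6*9 = -1515/2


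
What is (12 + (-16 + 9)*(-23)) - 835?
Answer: -662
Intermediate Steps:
(12 + (-16 + 9)*(-23)) - 835 = (12 - 7*(-23)) - 835 = (12 + 161) - 835 = 173 - 835 = -662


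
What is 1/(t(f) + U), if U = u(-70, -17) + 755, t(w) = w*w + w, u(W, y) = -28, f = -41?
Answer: 1/2367 ≈ 0.00042248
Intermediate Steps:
t(w) = w + w² (t(w) = w² + w = w + w²)
U = 727 (U = -28 + 755 = 727)
1/(t(f) + U) = 1/(-41*(1 - 41) + 727) = 1/(-41*(-40) + 727) = 1/(1640 + 727) = 1/2367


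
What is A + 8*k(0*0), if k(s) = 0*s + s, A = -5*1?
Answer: -5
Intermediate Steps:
A = -5
k(s) = s (k(s) = 0 + s = s)
A + 8*k(0*0) = -5 + 8*(0*0) = -5 + 8*0 = -5 + 0 = -5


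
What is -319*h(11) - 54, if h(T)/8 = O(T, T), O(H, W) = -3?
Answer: 7602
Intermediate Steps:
h(T) = -24 (h(T) = 8*(-3) = -24)
-319*h(11) - 54 = -319*(-24) - 54 = 7656 - 54 = 7602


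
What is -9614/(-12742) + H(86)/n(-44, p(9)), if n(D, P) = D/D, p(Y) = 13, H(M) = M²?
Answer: 2048901/277 ≈ 7396.8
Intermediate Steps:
n(D, P) = 1
-9614/(-12742) + H(86)/n(-44, p(9)) = -9614/(-12742) + 86²/1 = -9614*(-1/12742) + 7396*1 = 209/277 + 7396 = 2048901/277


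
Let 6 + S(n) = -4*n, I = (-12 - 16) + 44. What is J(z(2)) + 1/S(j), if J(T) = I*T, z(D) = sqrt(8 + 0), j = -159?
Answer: 1/630 + 32*sqrt(2) ≈ 45.256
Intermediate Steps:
z(D) = 2*sqrt(2) (z(D) = sqrt(8) = 2*sqrt(2))
I = 16 (I = -28 + 44 = 16)
S(n) = -6 - 4*n
J(T) = 16*T
J(z(2)) + 1/S(j) = 16*(2*sqrt(2)) + 1/(-6 - 4*(-159)) = 32*sqrt(2) + 1/(-6 + 636) = 32*sqrt(2) + 1/630 = 1/630 + 32*sqrt(2)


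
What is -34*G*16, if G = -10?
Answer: 5440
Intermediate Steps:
-34*G*16 = -34*(-10)*16 = 340*16 = 5440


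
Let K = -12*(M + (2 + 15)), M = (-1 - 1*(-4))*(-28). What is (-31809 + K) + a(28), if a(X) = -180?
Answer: -31185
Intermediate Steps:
M = -84 (M = (-1 + 4)*(-28) = 3*(-28) = -84)
K = 804 (K = -12*(-84 + (2 + 15)) = -12*(-84 + 17) = -12*(-67) = 804)
(-31809 + K) + a(28) = (-31809 + 804) - 180 = -31005 - 180 = -31185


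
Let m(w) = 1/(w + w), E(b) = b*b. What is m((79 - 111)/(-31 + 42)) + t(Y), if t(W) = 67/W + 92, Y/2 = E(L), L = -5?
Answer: 149069/1600 ≈ 93.168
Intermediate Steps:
E(b) = b²
m(w) = 1/(2*w)
Y = 50 (Y = 2*(-5)² = 2*25 = 50)
t(W) = 92 + 67/W
m((79 - 111)/(-31 + 42)) + t(Y) = 1/(2*(((79 - 111)/(-31 + 42)))) + (92 + 67/50) = 1/(2*((-32/11))) + (92 + 67*(1/50)) = 1/(2*((-32*1/11))) + (92 + 67/50) = 1/(2*(-32/11)) + 4667/50 = (½)*(-11/32) + 4667/50 = -11/64 + 4667/50 = 149069/1600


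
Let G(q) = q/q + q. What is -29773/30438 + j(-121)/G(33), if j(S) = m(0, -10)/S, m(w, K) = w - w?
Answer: -1567/1602 ≈ -0.97815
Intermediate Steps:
m(w, K) = 0
G(q) = 1 + q
j(S) = 0 (j(S) = 0/S = 0)
-29773/30438 + j(-121)/G(33) = -29773/30438 + 0/(1 + 33) = -29773*1/30438 + 0/34 = -1567/1602 + 0*(1/34) = -1567/1602 + 0 = -1567/1602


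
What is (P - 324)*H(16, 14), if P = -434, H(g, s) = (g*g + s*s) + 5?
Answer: -346406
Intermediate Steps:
H(g, s) = 5 + g² + s² (H(g, s) = (g² + s²) + 5 = 5 + g² + s²)
(P - 324)*H(16, 14) = (-434 - 324)*(5 + 16² + 14²) = -758*(5 + 256 + 196) = -758*457 = -346406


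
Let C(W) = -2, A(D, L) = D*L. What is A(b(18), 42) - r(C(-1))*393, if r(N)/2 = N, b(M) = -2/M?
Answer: 4702/3 ≈ 1567.3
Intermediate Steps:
r(N) = 2*N
A(b(18), 42) - r(C(-1))*393 = -2/18*42 - 2*(-2)*393 = -2*1/18*42 - (-4)*393 = -⅑*42 - 1*(-1572) = -14/3 + 1572 = 4702/3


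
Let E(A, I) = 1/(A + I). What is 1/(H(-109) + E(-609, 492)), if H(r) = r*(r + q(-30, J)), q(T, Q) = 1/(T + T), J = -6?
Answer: 2340/27805771 ≈ 8.4155e-5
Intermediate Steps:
q(T, Q) = 1/(2*T)
H(r) = r*(-1/60 + r) (H(r) = r*(r + (1/2)/(-30)) = r*(r + (1/2)*(-1/30)) = r*(r - 1/60) = r*(-1/60 + r))
1/(H(-109) + E(-609, 492)) = 1/(-109*(-1/60 - 109) + 1/(-609 + 492)) = 1/(-109*(-6541/60) + 1/(-117)) = 1/(712969/60 - 1/117) = 1/(27805771/2340) = 2340/27805771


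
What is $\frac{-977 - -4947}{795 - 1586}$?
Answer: $- \frac{3970}{791} \approx -5.019$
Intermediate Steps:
$\frac{-977 - -4947}{795 - 1586} = \frac{-977 + 4947}{-791} = 3970 \left(- \frac{1}{791}\right) = - \frac{3970}{791}$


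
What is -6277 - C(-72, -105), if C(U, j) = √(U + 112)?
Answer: -6277 - 2*√10 ≈ -6283.3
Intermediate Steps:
C(U, j) = √(112 + U)
-6277 - C(-72, -105) = -6277 - √(112 - 72) = -6277 - √40 = -6277 - 2*√10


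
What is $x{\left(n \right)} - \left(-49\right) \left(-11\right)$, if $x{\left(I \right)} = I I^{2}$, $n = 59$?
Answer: $204840$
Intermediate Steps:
$x{\left(I \right)} = I^{3}$
$x{\left(n \right)} - \left(-49\right) \left(-11\right) = 59^{3} - \left(-49\right) \left(-11\right) = 205379 - 539 = 204840$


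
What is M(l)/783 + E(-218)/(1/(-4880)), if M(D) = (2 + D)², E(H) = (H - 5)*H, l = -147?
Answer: -6405379915/27 ≈ -2.3724e+8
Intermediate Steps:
E(H) = H*(-5 + H) (E(H) = (-5 + H)*H = H*(-5 + H))
M(l)/783 + E(-218)/(1/(-4880)) = (2 - 147)²/783 + (-218*(-5 - 218))/(1/(-4880)) = (-145)²*(1/783) + (-218*(-223))/(-1/4880) = 21025*(1/783) + 48614*(-4880) = 725/27 - 237236320 = -6405379915/27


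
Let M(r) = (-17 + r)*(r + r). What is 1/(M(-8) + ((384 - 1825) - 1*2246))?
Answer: -1/3287 ≈ -0.00030423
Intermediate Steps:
M(r) = 2*r*(-17 + r) (M(r) = (-17 + r)*(2*r) = 2*r*(-17 + r))
1/(M(-8) + ((384 - 1825) - 1*2246)) = 1/(2*(-8)*(-17 - 8) + ((384 - 1825) - 1*2246)) = 1/(2*(-8)*(-25) + (-1441 - 2246)) = 1/(400 - 3687) = 1/(-3287) = -1/3287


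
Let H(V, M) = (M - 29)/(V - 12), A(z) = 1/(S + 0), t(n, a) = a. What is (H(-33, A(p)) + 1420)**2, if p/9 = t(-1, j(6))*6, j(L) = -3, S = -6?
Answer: 5885191225/2916 ≈ 2.0182e+6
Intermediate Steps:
p = -162 (p = 9*(-3*6) = 9*(-18) = -162)
A(z) = -1/6 (A(z) = 1/(-6 + 0) = 1/(-6) = -1/6)
H(V, M) = (-29 + M)/(-12 + V)
(H(-33, A(p)) + 1420)**2 = ((-29 - 1/6)/(-12 - 33) + 1420)**2 = (-175/6/(-45) + 1420)**2 = (-1/45*(-175/6) + 1420)**2 = (35/54 + 1420)**2 = (76715/54)**2 = 5885191225/2916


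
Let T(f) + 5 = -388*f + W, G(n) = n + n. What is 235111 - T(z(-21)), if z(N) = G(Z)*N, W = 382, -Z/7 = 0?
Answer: 234734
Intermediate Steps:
Z = 0 (Z = -7*0 = 0)
G(n) = 2*n
z(N) = 0 (z(N) = (2*0)*N = 0*N = 0)
T(f) = 377 - 388*f (T(f) = -5 + (-388*f + 382) = -5 + (382 - 388*f) = 377 - 388*f)
235111 - T(z(-21)) = 235111 - (377 - 388*0) = 235111 - (377 + 0) = 235111 - 1*377 = 235111 - 377 = 234734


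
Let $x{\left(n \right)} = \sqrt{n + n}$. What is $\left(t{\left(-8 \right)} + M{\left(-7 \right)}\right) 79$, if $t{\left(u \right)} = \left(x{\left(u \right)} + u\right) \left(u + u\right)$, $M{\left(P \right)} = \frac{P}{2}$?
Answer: $\frac{19671}{2} - 5056 i \approx 9835.5 - 5056.0 i$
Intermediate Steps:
$x{\left(n \right)} = \sqrt{2} \sqrt{n}$ ($x{\left(n \right)} = \sqrt{2 n} = \sqrt{2} \sqrt{n}$)
$M{\left(P \right)} = \frac{P}{2}$ ($M{\left(P \right)} = P \frac{1}{2} = \frac{P}{2}$)
$t{\left(u \right)} = 2 u \left(u + \sqrt{2} \sqrt{u}\right)$ ($t{\left(u \right)} = \left(\sqrt{2} \sqrt{u} + u\right) \left(u + u\right) = \left(u + \sqrt{2} \sqrt{u}\right) 2 u = 2 u \left(u + \sqrt{2} \sqrt{u}\right)$)
$\left(t{\left(-8 \right)} + M{\left(-7 \right)}\right) 79 = \left(2 \left(-8\right) \left(-8 + \sqrt{2} \sqrt{-8}\right) + \frac{1}{2} \left(-7\right)\right) 79 = \left(2 \left(-8\right) \left(-8 + \sqrt{2} \cdot 2 i \sqrt{2}\right) - \frac{7}{2}\right) 79 = \left(2 \left(-8\right) \left(-8 + 4 i\right) - \frac{7}{2}\right) 79 = \left(\left(128 - 64 i\right) - \frac{7}{2}\right) 79 = \left(\frac{249}{2} - 64 i\right) 79 = \frac{19671}{2} - 5056 i$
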